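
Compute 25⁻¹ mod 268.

Apply the Euclidean algorithm and back-substitute:
268 = 10*25 + 18
25 = 1*18 + 7
18 = 2*7 + 4
7 = 1*4 + 3
4 = 1*3 + 1
3 = 3*1 + 0
gcd(25, 268) = 1, so the inverse exists.
Bézout: 1 = 7*268 − 75*25.
So 25⁻¹ ≡ −75 ≡ 193 (mod 268).

193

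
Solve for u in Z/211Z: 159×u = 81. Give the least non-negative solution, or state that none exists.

108

gcd(159, 211) = 1, so a unique solution mod 211 exists.
159⁻¹ ≡ 142 (mod 211).
u ≡ 142×81 ≡ 108 (mod 211).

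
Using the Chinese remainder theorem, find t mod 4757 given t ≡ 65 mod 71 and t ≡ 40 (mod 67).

71⁻¹ mod 67: 71×17 ≡ 1 (mod 67), so 71⁻¹ ≡ 17.
t = 65 + 71×((40 − 65)×17 mod 67) = 65 + 71×44 = 3189.

3189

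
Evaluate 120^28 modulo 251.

195

120^1 ≡ 120 (mod 251)
120^2 ≡ 120^2 = 14400 ≡ 93 (mod 251)
120^4 ≡ 93^2 = 8649 ≡ 115 (mod 251)
120^8 ≡ 115^2 = 13225 ≡ 173 (mod 251)
120^16 ≡ 173^2 = 29929 ≡ 60 (mod 251)
120^28 = 120^16 * 120^8 * 120^4 ≡ 60 * 173 * 115 (mod 251).
Accumulate the product:
60 * 173 = 10380 ≡ 89
89 * 115 = 10235 ≡ 195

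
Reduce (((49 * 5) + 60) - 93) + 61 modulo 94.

85

49 * 5 = 245 ≡ 57 (mod 94)
57 + 60 = 117 ≡ 23 (mod 94)
23 - 93 = -70 ≡ 24 (mod 94)
24 + 61 = 85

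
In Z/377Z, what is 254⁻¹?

236

Run the extended Euclidean algorithm:
377 = 1×254 + 123
254 = 2×123 + 8
123 = 15×8 + 3
8 = 2×3 + 2
3 = 1×2 + 1
2 = 2×1 + 0
gcd(254, 377) = 1, so the inverse exists.
Bézout: 1 = 95×377 − 141×254.
So 254⁻¹ ≡ −141 ≡ 236 (mod 377).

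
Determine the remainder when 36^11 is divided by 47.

Using repeated squaring:
36^1 ≡ 36 (mod 47)
36^2 ≡ 36^2 = 1296 ≡ 27 (mod 47)
36^4 ≡ 27^2 = 729 ≡ 24 (mod 47)
36^8 ≡ 24^2 = 576 ≡ 12 (mod 47)
36^11 = 36^8 * 36^2 * 36^1 ≡ 12 * 27 * 36 (mod 47).
Accumulate the product:
12 * 27 = 324 ≡ 42
42 * 36 = 1512 ≡ 8

8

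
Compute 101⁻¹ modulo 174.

174 = 1*101 + 73
101 = 1*73 + 28
73 = 2*28 + 17
28 = 1*17 + 11
17 = 1*11 + 6
11 = 1*6 + 5
6 = 1*5 + 1
5 = 5*1 + 0
gcd(101, 174) = 1, so the inverse exists.
Bézout: 1 = 18*174 − 31*101.
So 101⁻¹ ≡ −31 ≡ 143 (mod 174).

143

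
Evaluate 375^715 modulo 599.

1

715 in binary is 1011001011, i.e. 715 = 512 + 128 + 64 + 8 + 2 + 1.
375^1 ≡ 375 (mod 599)
375^2 ≡ 375^2 = 140625 ≡ 459 (mod 599)
375^4 ≡ 459^2 = 210681 ≡ 432 (mod 599)
375^8 ≡ 432^2 = 186624 ≡ 335 (mod 599)
375^16 ≡ 335^2 = 112225 ≡ 212 (mod 599)
375^32 ≡ 212^2 = 44944 ≡ 19 (mod 599)
375^64 ≡ 19^2 = 361 (mod 599)
375^128 ≡ 361^2 = 130321 ≡ 338 (mod 599)
375^256 ≡ 338^2 = 114244 ≡ 434 (mod 599)
375^512 ≡ 434^2 = 188356 ≡ 270 (mod 599)
375^715 = 375^512 × 375^128 × 375^64 × 375^8 × 375^2 × 375^1 ≡ 270 × 338 × 361 × 335 × 459 × 375 (mod 599).
Accumulate the product:
270 × 338 = 91260 ≡ 212
212 × 361 = 76532 ≡ 459
459 × 335 = 153765 ≡ 421
421 × 459 = 193239 ≡ 361
361 × 375 = 135375 ≡ 1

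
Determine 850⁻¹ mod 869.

686

869 = 1×850 + 19
850 = 44×19 + 14
19 = 1×14 + 5
14 = 2×5 + 4
5 = 1×4 + 1
4 = 4×1 + 0
gcd(850, 869) = 1, so the inverse exists.
Bézout: 1 = 179×869 − 183×850.
So 850⁻¹ ≡ −183 ≡ 686 (mod 869).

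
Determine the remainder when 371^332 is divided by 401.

371^1 ≡ 371 (mod 401)
371^2 ≡ 371^2 = 137641 ≡ 98 (mod 401)
371^4 ≡ 98^2 = 9604 ≡ 381 (mod 401)
371^8 ≡ 381^2 = 145161 ≡ 400 (mod 401)
371^16 ≡ 400^2 = 160000 ≡ 1 (mod 401)
371^32 ≡ 1^2 = 1 (mod 401)
371^64 ≡ 1^2 = 1 (mod 401)
371^128 ≡ 1^2 = 1 (mod 401)
371^256 ≡ 1^2 = 1 (mod 401)
371^332 = 371^256 * 371^64 * 371^8 * 371^4 ≡ 1 * 1 * 400 * 381 (mod 401).
Accumulate the product:
1 * 1 = 1
1 * 400 = 400
400 * 381 = 152400 ≡ 20

20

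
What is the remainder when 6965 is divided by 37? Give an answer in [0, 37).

9

6965 = 188·37 + 9, so 6965 ≡ 9 (mod 37).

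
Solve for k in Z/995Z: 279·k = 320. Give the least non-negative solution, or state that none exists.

gcd(279, 995) = 1, so a unique solution mod 995 exists.
279⁻¹ ≡ 699 (mod 995).
k ≡ 699·320 ≡ 800 (mod 995).

800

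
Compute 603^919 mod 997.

Using repeated squaring:
919 in binary is 1110010111, i.e. 919 = 512 + 256 + 128 + 16 + 4 + 2 + 1.
603^1 ≡ 603 (mod 997)
603^2 ≡ 603^2 = 363609 ≡ 701 (mod 997)
603^4 ≡ 701^2 = 491401 ≡ 877 (mod 997)
603^8 ≡ 877^2 = 769129 ≡ 442 (mod 997)
603^16 ≡ 442^2 = 195364 ≡ 949 (mod 997)
603^32 ≡ 949^2 = 900601 ≡ 310 (mod 997)
603^64 ≡ 310^2 = 96100 ≡ 388 (mod 997)
603^128 ≡ 388^2 = 150544 ≡ 994 (mod 997)
603^256 ≡ 994^2 = 988036 ≡ 9 (mod 997)
603^512 ≡ 9^2 = 81 (mod 997)
603^919 = 603^512 * 603^256 * 603^128 * 603^16 * 603^4 * 603^2 * 603^1 ≡ 81 * 9 * 994 * 949 * 877 * 701 * 603 (mod 997).
Accumulate the product:
81 * 9 = 729
729 * 994 = 724626 ≡ 804
804 * 949 = 762996 ≡ 291
291 * 877 = 255207 ≡ 972
972 * 701 = 681372 ≡ 421
421 * 603 = 253863 ≡ 625

625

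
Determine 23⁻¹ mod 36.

11

Run the extended Euclidean algorithm:
36 = 1*23 + 13
23 = 1*13 + 10
13 = 1*10 + 3
10 = 3*3 + 1
3 = 3*1 + 0
gcd(23, 36) = 1, so the inverse exists.
Back-substitute for 1:
1 = 1*10 − 3*3
  = −3*13 + 4*10
  = 4*23 − 7*13
  = −7*36 + 11*23
So 23⁻¹ ≡ 11 (mod 36).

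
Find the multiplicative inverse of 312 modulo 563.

240

563 = 1*312 + 251
312 = 1*251 + 61
251 = 4*61 + 7
61 = 8*7 + 5
7 = 1*5 + 2
5 = 2*2 + 1
2 = 2*1 + 0
gcd(312, 563) = 1, so the inverse exists.
Bézout: 1 = −133*563 + 240*312.
So 312⁻¹ ≡ 240 (mod 563).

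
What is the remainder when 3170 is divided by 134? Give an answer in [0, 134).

88

3170 = 23×134 + 88, so 3170 ≡ 88 (mod 134).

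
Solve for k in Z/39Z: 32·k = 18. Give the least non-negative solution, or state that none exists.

3

gcd(32, 39) = 1, so a unique solution mod 39 exists.
32⁻¹ ≡ 11 (mod 39).
k ≡ 11·18 ≡ 3 (mod 39).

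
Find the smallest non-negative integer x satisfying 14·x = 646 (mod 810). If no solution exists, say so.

104

gcd(14, 810) = 2, and 2 | 646, so solutions exist.
Divide through by 2: 7·x = 323 (mod 405).
7⁻¹ ≡ 58 (mod 405).
x ≡ 58·323 ≡ 104 (mod 405).
The smallest non-negative solution is x = 104.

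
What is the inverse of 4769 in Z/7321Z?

2688

7321 = 1·4769 + 2552
4769 = 1·2552 + 2217
2552 = 1·2217 + 335
2217 = 6·335 + 207
335 = 1·207 + 128
207 = 1·128 + 79
128 = 1·79 + 49
79 = 1·49 + 30
49 = 1·30 + 19
30 = 1·19 + 11
19 = 1·11 + 8
11 = 1·8 + 3
8 = 2·3 + 2
3 = 1·2 + 1
2 = 2·1 + 0
gcd(4769, 7321) = 1, so the inverse exists.
Back-substitute for 1:
1 = 1·3 − 1·2
  = −1·8 + 3·3
  = 3·11 − 4·8
  = −4·19 + 7·11
  = 7·30 − 11·19
  = −11·49 + 18·30
  = 18·79 − 29·49
  = −29·128 + 47·79
  = 47·207 − 76·128
  = −76·335 + 123·207
  = 123·2217 − 814·335
  = −814·2552 + 937·2217
  = 937·4769 − 1751·2552
  = −1751·7321 + 2688·4769
So 4769⁻¹ ≡ 2688 (mod 7321).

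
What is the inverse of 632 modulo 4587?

1604

By the extended Euclidean algorithm:
4587 = 7*632 + 163
632 = 3*163 + 143
163 = 1*143 + 20
143 = 7*20 + 3
20 = 6*3 + 2
3 = 1*2 + 1
2 = 2*1 + 0
gcd(632, 4587) = 1, so the inverse exists.
Bézout: 1 = −221*4587 + 1604*632.
So 632⁻¹ ≡ 1604 (mod 4587).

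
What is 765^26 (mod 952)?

Using repeated squaring:
765^1 ≡ 765 (mod 952)
765^2 ≡ 765^2 = 585225 ≡ 697 (mod 952)
765^4 ≡ 697^2 = 485809 ≡ 289 (mod 952)
765^8 ≡ 289^2 = 83521 ≡ 697 (mod 952)
765^16 ≡ 697^2 = 485809 ≡ 289 (mod 952)
765^26 = 765^16 · 765^8 · 765^2 ≡ 289 · 697 · 697 (mod 952).
Accumulate the product:
289 · 697 = 201433 ≡ 561
561 · 697 = 391017 ≡ 697

697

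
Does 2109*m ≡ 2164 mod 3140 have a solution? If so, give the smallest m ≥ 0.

gcd(2109, 3140) = 1, so a unique solution mod 3140 exists.
2109⁻¹ ≡ 1069 (mod 3140).
m ≡ 1069*2164 ≡ 2276 (mod 3140).

2276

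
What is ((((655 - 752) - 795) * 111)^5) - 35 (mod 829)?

655 - 752 = -97 ≡ 732 (mod 829)
732 - 795 = -63 ≡ 766 (mod 829)
766 * 111 = 85026 ≡ 468 (mod 829)
(468)^5 ≡ 375 (mod 829)
375 - 35 = 340

340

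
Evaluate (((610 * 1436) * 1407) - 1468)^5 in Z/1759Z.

1294

610 * 1436 = 875960 ≡ 1737 (mod 1759)
1737 * 1407 = 2443959 ≡ 708 (mod 1759)
708 - 1468 = -760 ≡ 999 (mod 1759)
(999)^5 ≡ 1294 (mod 1759)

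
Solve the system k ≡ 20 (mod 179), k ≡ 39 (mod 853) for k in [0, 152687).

179⁻¹ mod 853: 179·386 ≡ 1 (mod 853), so 179⁻¹ ≡ 386.
k = 20 + 179·((39 − 20)·386 mod 853) = 20 + 179·510 = 91310.

91310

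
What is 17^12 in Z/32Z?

1

Using repeated squaring:
12 in binary is 1100, i.e. 12 = 8 + 4.
17^1 ≡ 17 (mod 32)
17^2 ≡ 17^2 = 289 ≡ 1 (mod 32)
17^4 ≡ 1^2 = 1 (mod 32)
17^8 ≡ 1^2 = 1 (mod 32)
17^12 = 17^8 * 17^4 ≡ 1 * 1 (mod 32).
1 * 1 = 1 ≡ 1 (mod 32).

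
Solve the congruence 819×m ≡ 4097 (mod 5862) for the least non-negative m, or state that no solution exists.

gcd(819, 5862) = 3, and 3 does not divide 4097.
So the congruence has no solution.

no solution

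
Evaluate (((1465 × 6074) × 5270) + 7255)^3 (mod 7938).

1465 × 6074 = 8898410 ≡ 7850 (mod 7938)
7850 × 5270 = 41369500 ≡ 4582 (mod 7938)
4582 + 7255 = 11837 ≡ 3899 (mod 7938)
(3899)^3 ≡ 2303 (mod 7938)

2303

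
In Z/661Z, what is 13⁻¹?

356

By the extended Euclidean algorithm:
661 = 50×13 + 11
13 = 1×11 + 2
11 = 5×2 + 1
2 = 2×1 + 0
gcd(13, 661) = 1, so the inverse exists.
Bézout: 1 = 6×661 − 305×13.
So 13⁻¹ ≡ −305 ≡ 356 (mod 661).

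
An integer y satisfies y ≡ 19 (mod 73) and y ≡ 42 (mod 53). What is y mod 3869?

1844

73⁻¹ mod 53: 73×8 ≡ 1 (mod 53), so 73⁻¹ ≡ 8.
y = 19 + 73×((42 − 19)×8 mod 53) = 19 + 73×25 = 1844.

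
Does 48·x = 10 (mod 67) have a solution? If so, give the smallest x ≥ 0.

gcd(48, 67) = 1, so a unique solution mod 67 exists.
48⁻¹ ≡ 7 (mod 67).
x ≡ 7·10 ≡ 3 (mod 67).

3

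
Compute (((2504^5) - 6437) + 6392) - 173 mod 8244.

6870

(2504)^5 ≡ 7088 (mod 8244)
7088 - 6437 = 651
651 + 6392 = 7043
7043 - 173 = 6870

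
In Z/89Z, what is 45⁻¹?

89 = 1×45 + 44
45 = 1×44 + 1
44 = 44×1 + 0
gcd(45, 89) = 1, so the inverse exists.
Back-substitute for 1:
1 = 1×45 − 1×44
  = −1×89 + 2×45
So 45⁻¹ ≡ 2 (mod 89).

2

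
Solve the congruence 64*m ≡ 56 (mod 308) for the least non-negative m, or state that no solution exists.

gcd(64, 308) = 4, and 4 | 56, so solutions exist.
Divide through by 4: 16*m mod 77 = 14.
16⁻¹ ≡ 53 (mod 77).
m ≡ 53*14 ≡ 49 (mod 77).
The smallest non-negative solution is m = 49.

49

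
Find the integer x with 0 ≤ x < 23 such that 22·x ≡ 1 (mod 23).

23 = 1·22 + 1
22 = 22·1 + 0
gcd(22, 23) = 1, so the inverse exists.
Bézout: 1 = 1·23 − 1·22.
So 22⁻¹ ≡ −1 ≡ 22 (mod 23).

22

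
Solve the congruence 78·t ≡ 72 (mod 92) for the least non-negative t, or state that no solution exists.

gcd(78, 92) = 2, and 2 | 72, so solutions exist.
Divide through by 2: 39·t ≡ 36 mod 46.
39⁻¹ ≡ 13 (mod 46).
t ≡ 13·36 ≡ 8 (mod 46).
The smallest non-negative solution is t = 8.

8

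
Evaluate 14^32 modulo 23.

18

By square-and-multiply:
14^1 ≡ 14 (mod 23)
14^2 ≡ 14^2 = 196 ≡ 12 (mod 23)
14^4 ≡ 12^2 = 144 ≡ 6 (mod 23)
14^8 ≡ 6^2 = 36 ≡ 13 (mod 23)
14^16 ≡ 13^2 = 169 ≡ 8 (mod 23)
14^32 ≡ 8^2 = 64 ≡ 18 (mod 23)
So 14^32 ≡ 18 (mod 23).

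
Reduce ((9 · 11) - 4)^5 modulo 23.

9 · 11 = 99 ≡ 7 (mod 23)
7 - 4 = 3
(3)^5 ≡ 13 (mod 23)

13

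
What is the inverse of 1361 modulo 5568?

By the extended Euclidean algorithm:
5568 = 4·1361 + 124
1361 = 10·124 + 121
124 = 1·121 + 3
121 = 40·3 + 1
3 = 3·1 + 0
gcd(1361, 5568) = 1, so the inverse exists.
Bézout: 1 = −450·5568 + 1841·1361.
So 1361⁻¹ ≡ 1841 (mod 5568).

1841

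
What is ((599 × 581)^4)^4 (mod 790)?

599 × 581 = 348019 ≡ 419 (mod 790)
(419)^4 ≡ 371 (mod 790)
(371)^4 ≡ 371 (mod 790)

371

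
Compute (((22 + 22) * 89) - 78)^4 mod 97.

33

22 + 22 = 44
44 * 89 = 3916 ≡ 36 (mod 97)
36 - 78 = -42 ≡ 55 (mod 97)
(55)^4 ≡ 33 (mod 97)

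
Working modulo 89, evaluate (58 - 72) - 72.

3

58 - 72 = -14 ≡ 75 (mod 89)
75 - 72 = 3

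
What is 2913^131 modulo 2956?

2913^1 ≡ 2913 (mod 2956)
2913^2 ≡ 2913^2 = 8485569 ≡ 1849 (mod 2956)
2913^4 ≡ 1849^2 = 3418801 ≡ 1665 (mod 2956)
2913^8 ≡ 1665^2 = 2772225 ≡ 2453 (mod 2956)
2913^16 ≡ 2453^2 = 6017209 ≡ 1749 (mod 2956)
2913^32 ≡ 1749^2 = 3059001 ≡ 2497 (mod 2956)
2913^64 ≡ 2497^2 = 6235009 ≡ 805 (mod 2956)
2913^128 ≡ 805^2 = 648025 ≡ 661 (mod 2956)
2913^131 = 2913^128 * 2913^2 * 2913^1 ≡ 661 * 1849 * 2913 (mod 2956).
Accumulate the product:
661 * 1849 = 1222189 ≡ 1361
1361 * 2913 = 3964593 ≡ 597

597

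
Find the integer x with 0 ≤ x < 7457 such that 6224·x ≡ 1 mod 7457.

Apply the Euclidean algorithm and back-substitute:
7457 = 1×6224 + 1233
6224 = 5×1233 + 59
1233 = 20×59 + 53
59 = 1×53 + 6
53 = 8×6 + 5
6 = 1×5 + 1
5 = 5×1 + 0
gcd(6224, 7457) = 1, so the inverse exists.
Back-substitute for 1:
1 = 1×6 − 1×5
  = −1×53 + 9×6
  = 9×59 − 10×53
  = −10×1233 + 209×59
  = 209×6224 − 1055×1233
  = −1055×7457 + 1264×6224
So 6224⁻¹ ≡ 1264 (mod 7457).

1264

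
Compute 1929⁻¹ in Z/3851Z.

Run the extended Euclidean algorithm:
3851 = 1×1929 + 1922
1929 = 1×1922 + 7
1922 = 274×7 + 4
7 = 1×4 + 3
4 = 1×3 + 1
3 = 3×1 + 0
gcd(1929, 3851) = 1, so the inverse exists.
Bézout: 1 = 551×3851 − 1100×1929.
So 1929⁻¹ ≡ −1100 ≡ 2751 (mod 3851).

2751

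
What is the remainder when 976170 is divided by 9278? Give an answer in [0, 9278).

1980

976170 = 105×9278 + 1980, so 976170 ≡ 1980 (mod 9278).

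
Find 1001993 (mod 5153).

1001993 = 194·5153 + 2311, so 1001993 ≡ 2311 (mod 5153).

2311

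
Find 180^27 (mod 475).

27 in binary is 11011, i.e. 27 = 16 + 8 + 2 + 1.
180^1 ≡ 180 (mod 475)
180^2 ≡ 180^2 = 32400 ≡ 100 (mod 475)
180^4 ≡ 100^2 = 10000 ≡ 25 (mod 475)
180^8 ≡ 25^2 = 625 ≡ 150 (mod 475)
180^16 ≡ 150^2 = 22500 ≡ 175 (mod 475)
180^27 = 180^16 × 180^8 × 180^2 × 180^1 ≡ 175 × 150 × 100 × 180 (mod 475).
Accumulate the product:
175 × 150 = 26250 ≡ 125
125 × 100 = 12500 ≡ 150
150 × 180 = 27000 ≡ 400

400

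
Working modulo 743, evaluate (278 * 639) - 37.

28

278 * 639 = 177642 ≡ 65 (mod 743)
65 - 37 = 28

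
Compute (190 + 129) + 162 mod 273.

208

190 + 129 = 319 ≡ 46 (mod 273)
46 + 162 = 208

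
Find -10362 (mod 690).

-10362 = -16·690 + 678, so -10362 ≡ 678 (mod 690).

678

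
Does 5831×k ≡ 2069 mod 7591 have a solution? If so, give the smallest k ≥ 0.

1806

gcd(5831, 7591) = 1, so a unique solution mod 7591 exists.
5831⁻¹ ≡ 6172 (mod 7591).
k ≡ 6172×2069 ≡ 1806 (mod 7591).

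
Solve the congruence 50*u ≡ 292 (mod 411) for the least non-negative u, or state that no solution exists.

gcd(50, 411) = 1, so a unique solution mod 411 exists.
50⁻¹ ≡ 74 (mod 411).
u ≡ 74*292 ≡ 236 (mod 411).

236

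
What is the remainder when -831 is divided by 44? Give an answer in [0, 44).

5

-831 = -19×44 + 5, so -831 ≡ 5 (mod 44).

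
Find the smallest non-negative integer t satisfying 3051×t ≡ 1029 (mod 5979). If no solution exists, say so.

357

gcd(3051, 5979) = 3, and 3 | 1029, so solutions exist.
Divide through by 3: 1017×t mod 1993 = 343.
1017⁻¹ ≡ 1750 (mod 1993).
t ≡ 1750×343 ≡ 357 (mod 1993).
The smallest non-negative solution is t = 357.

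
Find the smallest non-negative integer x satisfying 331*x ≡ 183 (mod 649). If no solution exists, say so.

128

gcd(331, 649) = 1, so a unique solution mod 649 exists.
331⁻¹ ≡ 100 (mod 649).
x ≡ 100*183 ≡ 128 (mod 649).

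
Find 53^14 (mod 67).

64

By square-and-multiply:
53^1 ≡ 53 (mod 67)
53^2 ≡ 53^2 = 2809 ≡ 62 (mod 67)
53^4 ≡ 62^2 = 3844 ≡ 25 (mod 67)
53^8 ≡ 25^2 = 625 ≡ 22 (mod 67)
53^14 = 53^8 * 53^4 * 53^2 ≡ 22 * 25 * 62 (mod 67).
Accumulate the product:
22 * 25 = 550 ≡ 14
14 * 62 = 868 ≡ 64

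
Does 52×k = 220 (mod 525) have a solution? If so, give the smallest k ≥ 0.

85

gcd(52, 525) = 1, so a unique solution mod 525 exists.
52⁻¹ ≡ 313 (mod 525).
k ≡ 313×220 ≡ 85 (mod 525).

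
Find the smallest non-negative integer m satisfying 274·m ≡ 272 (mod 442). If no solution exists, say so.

gcd(274, 442) = 2, and 2 | 272, so solutions exist.
Divide through by 2: 137·m ≡ 136 (mod 221).
137⁻¹ ≡ 171 (mod 221).
m ≡ 171·136 ≡ 51 (mod 221).
The smallest non-negative solution is m = 51.

51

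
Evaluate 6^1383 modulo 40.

16

1383 in binary is 10101100111, i.e. 1383 = 1024 + 256 + 64 + 32 + 4 + 2 + 1.
6^1 ≡ 6 (mod 40)
6^2 ≡ 6^2 = 36 (mod 40)
6^4 ≡ 36^2 = 1296 ≡ 16 (mod 40)
6^8 ≡ 16^2 = 256 ≡ 16 (mod 40)
6^16 ≡ 16^2 = 256 ≡ 16 (mod 40)
6^32 ≡ 16^2 = 256 ≡ 16 (mod 40)
6^64 ≡ 16^2 = 256 ≡ 16 (mod 40)
6^128 ≡ 16^2 = 256 ≡ 16 (mod 40)
6^256 ≡ 16^2 = 256 ≡ 16 (mod 40)
6^512 ≡ 16^2 = 256 ≡ 16 (mod 40)
6^1024 ≡ 16^2 = 256 ≡ 16 (mod 40)
6^1383 = 6^1024 × 6^256 × 6^64 × 6^32 × 6^4 × 6^2 × 6^1 ≡ 16 × 16 × 16 × 16 × 16 × 36 × 6 (mod 40).
Accumulate the product:
16 × 16 = 256 ≡ 16
16 × 16 = 256 ≡ 16
16 × 16 = 256 ≡ 16
16 × 16 = 256 ≡ 16
16 × 36 = 576 ≡ 16
16 × 6 = 96 ≡ 16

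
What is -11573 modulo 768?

715

-11573 = -16×768 + 715, so -11573 ≡ 715 (mod 768).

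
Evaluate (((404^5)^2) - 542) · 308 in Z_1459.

450

(404)^5 ≡ 1043 (mod 1459)
(1043)^2 ≡ 894 (mod 1459)
894 - 542 = 352
352 · 308 = 108416 ≡ 450 (mod 1459)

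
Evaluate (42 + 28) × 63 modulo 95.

42 + 28 = 70
70 × 63 = 4410 ≡ 40 (mod 95)

40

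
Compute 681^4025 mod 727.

79

Using repeated squaring:
4025 in binary is 111110111001, i.e. 4025 = 2048 + 1024 + 512 + 256 + 128 + 32 + 16 + 8 + 1.
681^1 ≡ 681 (mod 727)
681^2 ≡ 681^2 = 463761 ≡ 662 (mod 727)
681^4 ≡ 662^2 = 438244 ≡ 590 (mod 727)
681^8 ≡ 590^2 = 348100 ≡ 594 (mod 727)
681^16 ≡ 594^2 = 352836 ≡ 241 (mod 727)
681^32 ≡ 241^2 = 58081 ≡ 648 (mod 727)
681^64 ≡ 648^2 = 419904 ≡ 425 (mod 727)
681^128 ≡ 425^2 = 180625 ≡ 329 (mod 727)
681^256 ≡ 329^2 = 108241 ≡ 645 (mod 727)
681^512 ≡ 645^2 = 416025 ≡ 181 (mod 727)
681^1024 ≡ 181^2 = 32761 ≡ 46 (mod 727)
681^2048 ≡ 46^2 = 2116 ≡ 662 (mod 727)
681^4025 = 681^2048 × 681^1024 × 681^512 × 681^256 × 681^128 × 681^32 × 681^16 × 681^8 × 681^1 ≡ 662 × 46 × 181 × 645 × 329 × 648 × 241 × 594 × 681 (mod 727).
Accumulate the product:
662 × 46 = 30452 ≡ 645
645 × 181 = 116745 ≡ 425
425 × 645 = 274125 ≡ 46
46 × 329 = 15134 ≡ 594
594 × 648 = 384912 ≡ 329
329 × 241 = 79289 ≡ 46
46 × 594 = 27324 ≡ 425
425 × 681 = 289425 ≡ 79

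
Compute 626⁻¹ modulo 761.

761 = 1*626 + 135
626 = 4*135 + 86
135 = 1*86 + 49
86 = 1*49 + 37
49 = 1*37 + 12
37 = 3*12 + 1
12 = 12*1 + 0
gcd(626, 761) = 1, so the inverse exists.
Back-substitute for 1:
1 = 1*37 − 3*12
  = −3*49 + 4*37
  = 4*86 − 7*49
  = −7*135 + 11*86
  = 11*626 − 51*135
  = −51*761 + 62*626
So 626⁻¹ ≡ 62 (mod 761).

62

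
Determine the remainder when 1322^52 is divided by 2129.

1008

52 in binary is 110100, i.e. 52 = 32 + 16 + 4.
1322^1 ≡ 1322 (mod 2129)
1322^2 ≡ 1322^2 = 1747684 ≡ 1904 (mod 2129)
1322^4 ≡ 1904^2 = 3625216 ≡ 1658 (mod 2129)
1322^8 ≡ 1658^2 = 2748964 ≡ 425 (mod 2129)
1322^16 ≡ 425^2 = 180625 ≡ 1789 (mod 2129)
1322^32 ≡ 1789^2 = 3200521 ≡ 634 (mod 2129)
1322^52 = 1322^32 * 1322^16 * 1322^4 ≡ 634 * 1789 * 1658 (mod 2129).
Accumulate the product:
634 * 1789 = 1134226 ≡ 1598
1598 * 1658 = 2649484 ≡ 1008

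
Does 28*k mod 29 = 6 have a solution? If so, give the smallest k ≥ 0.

gcd(28, 29) = 1, so a unique solution mod 29 exists.
28⁻¹ ≡ 28 (mod 29).
k ≡ 28*6 ≡ 23 (mod 29).

23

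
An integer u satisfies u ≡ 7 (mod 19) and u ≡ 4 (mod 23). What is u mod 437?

19⁻¹ mod 23: 19×17 ≡ 1 (mod 23), so 19⁻¹ ≡ 17.
u = 7 + 19×((4 − 7)×17 mod 23) = 7 + 19×18 = 349.

349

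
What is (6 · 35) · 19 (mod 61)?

25

6 · 35 = 210 ≡ 27 (mod 61)
27 · 19 = 513 ≡ 25 (mod 61)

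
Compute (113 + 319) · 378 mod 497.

280

113 + 319 = 432
432 · 378 = 163296 ≡ 280 (mod 497)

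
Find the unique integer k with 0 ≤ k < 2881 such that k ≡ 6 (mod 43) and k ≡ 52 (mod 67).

43⁻¹ mod 67: 43*53 ≡ 1 (mod 67), so 43⁻¹ ≡ 53.
k = 6 + 43*((52 − 6)*53 mod 67) = 6 + 43*26 = 1124.

1124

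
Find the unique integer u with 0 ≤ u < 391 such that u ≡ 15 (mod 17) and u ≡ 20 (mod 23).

66

17⁻¹ mod 23: 17*19 ≡ 1 (mod 23), so 17⁻¹ ≡ 19.
u = 15 + 17*((20 − 15)*19 mod 23) = 15 + 17*3 = 66.
Check: 66 mod 17 = 15, 66 mod 23 = 20. ✓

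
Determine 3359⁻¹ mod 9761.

By the extended Euclidean algorithm:
9761 = 2·3359 + 3043
3359 = 1·3043 + 316
3043 = 9·316 + 199
316 = 1·199 + 117
199 = 1·117 + 82
117 = 1·82 + 35
82 = 2·35 + 12
35 = 2·12 + 11
12 = 1·11 + 1
11 = 11·1 + 0
gcd(3359, 9761) = 1, so the inverse exists.
Bézout: 1 = 287·9761 − 834·3359.
So 3359⁻¹ ≡ −834 ≡ 8927 (mod 9761).

8927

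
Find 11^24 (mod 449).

324

Using repeated squaring:
24 in binary is 11000, i.e. 24 = 16 + 8.
11^1 ≡ 11 (mod 449)
11^2 ≡ 11^2 = 121 (mod 449)
11^4 ≡ 121^2 = 14641 ≡ 273 (mod 449)
11^8 ≡ 273^2 = 74529 ≡ 444 (mod 449)
11^16 ≡ 444^2 = 197136 ≡ 25 (mod 449)
11^24 = 11^16 × 11^8 ≡ 25 × 444 (mod 449).
25 × 444 = 11100 ≡ 324 (mod 449).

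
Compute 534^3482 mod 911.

534^1 ≡ 534 (mod 911)
534^2 ≡ 534^2 = 285156 ≡ 13 (mod 911)
534^4 ≡ 13^2 = 169 (mod 911)
534^8 ≡ 169^2 = 28561 ≡ 320 (mod 911)
534^16 ≡ 320^2 = 102400 ≡ 368 (mod 911)
534^32 ≡ 368^2 = 135424 ≡ 596 (mod 911)
534^64 ≡ 596^2 = 355216 ≡ 837 (mod 911)
534^128 ≡ 837^2 = 700569 ≡ 10 (mod 911)
534^256 ≡ 10^2 = 100 (mod 911)
534^512 ≡ 100^2 = 10000 ≡ 890 (mod 911)
534^1024 ≡ 890^2 = 792100 ≡ 441 (mod 911)
534^2048 ≡ 441^2 = 194481 ≡ 438 (mod 911)
534^3482 = 534^2048 * 534^1024 * 534^256 * 534^128 * 534^16 * 534^8 * 534^2 ≡ 438 * 441 * 100 * 10 * 368 * 320 * 13 (mod 911).
Accumulate the product:
438 * 441 = 193158 ≡ 26
26 * 100 = 2600 ≡ 778
778 * 10 = 7780 ≡ 492
492 * 368 = 181056 ≡ 678
678 * 320 = 216960 ≡ 142
142 * 13 = 1846 ≡ 24

24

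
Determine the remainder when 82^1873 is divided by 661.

Compute successive squares:
1873 in binary is 11101010001, i.e. 1873 = 1024 + 512 + 256 + 64 + 16 + 1.
82^1 ≡ 82 (mod 661)
82^2 ≡ 82^2 = 6724 ≡ 114 (mod 661)
82^4 ≡ 114^2 = 12996 ≡ 437 (mod 661)
82^8 ≡ 437^2 = 190969 ≡ 601 (mod 661)
82^16 ≡ 601^2 = 361201 ≡ 295 (mod 661)
82^32 ≡ 295^2 = 87025 ≡ 434 (mod 661)
82^64 ≡ 434^2 = 188356 ≡ 632 (mod 661)
82^128 ≡ 632^2 = 399424 ≡ 180 (mod 661)
82^256 ≡ 180^2 = 32400 ≡ 11 (mod 661)
82^512 ≡ 11^2 = 121 (mod 661)
82^1024 ≡ 121^2 = 14641 ≡ 99 (mod 661)
82^1873 = 82^1024 × 82^512 × 82^256 × 82^64 × 82^16 × 82^1 ≡ 99 × 121 × 11 × 632 × 295 × 82 (mod 661).
Accumulate the product:
99 × 121 = 11979 ≡ 81
81 × 11 = 891 ≡ 230
230 × 632 = 145360 ≡ 601
601 × 295 = 177295 ≡ 147
147 × 82 = 12054 ≡ 156

156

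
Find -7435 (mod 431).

-7435 = -18·431 + 323, so -7435 ≡ 323 (mod 431).

323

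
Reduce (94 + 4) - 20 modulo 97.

78

94 + 4 = 98 ≡ 1 (mod 97)
1 - 20 = -19 ≡ 78 (mod 97)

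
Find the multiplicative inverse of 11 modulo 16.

3

Run the extended Euclidean algorithm:
16 = 1*11 + 5
11 = 2*5 + 1
5 = 5*1 + 0
gcd(11, 16) = 1, so the inverse exists.
Bézout: 1 = −2*16 + 3*11.
So 11⁻¹ ≡ 3 (mod 16).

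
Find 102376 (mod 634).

102376 = 161×634 + 302, so 102376 ≡ 302 (mod 634).

302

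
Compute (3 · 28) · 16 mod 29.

10

3 · 28 = 84 ≡ 26 (mod 29)
26 · 16 = 416 ≡ 10 (mod 29)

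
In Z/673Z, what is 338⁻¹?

Run the extended Euclidean algorithm:
673 = 1·338 + 335
338 = 1·335 + 3
335 = 111·3 + 2
3 = 1·2 + 1
2 = 2·1 + 0
gcd(338, 673) = 1, so the inverse exists.
Bézout: 1 = −113·673 + 225·338.
So 338⁻¹ ≡ 225 (mod 673).

225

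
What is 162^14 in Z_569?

162^1 ≡ 162 (mod 569)
162^2 ≡ 162^2 = 26244 ≡ 70 (mod 569)
162^4 ≡ 70^2 = 4900 ≡ 348 (mod 569)
162^8 ≡ 348^2 = 121104 ≡ 476 (mod 569)
162^14 = 162^8 × 162^4 × 162^2 ≡ 476 × 348 × 70 (mod 569).
Accumulate the product:
476 × 348 = 165648 ≡ 69
69 × 70 = 4830 ≡ 278

278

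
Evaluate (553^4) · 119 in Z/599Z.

(553)^4 ≡ 530 (mod 599)
530 · 119 = 63070 ≡ 175 (mod 599)

175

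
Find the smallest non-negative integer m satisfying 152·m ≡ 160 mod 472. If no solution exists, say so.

gcd(152, 472) = 8, and 8 | 160, so solutions exist.
Divide through by 8: 19·m = 20 (mod 59).
19⁻¹ ≡ 28 (mod 59).
m ≡ 28·20 ≡ 29 (mod 59).
The smallest non-negative solution is m = 29.

29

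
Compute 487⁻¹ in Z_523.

Apply the Euclidean algorithm and back-substitute:
523 = 1×487 + 36
487 = 13×36 + 19
36 = 1×19 + 17
19 = 1×17 + 2
17 = 8×2 + 1
2 = 2×1 + 0
gcd(487, 523) = 1, so the inverse exists.
Bézout: 1 = 230×523 − 247×487.
So 487⁻¹ ≡ −247 ≡ 276 (mod 523).

276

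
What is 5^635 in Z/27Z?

20

635 in binary is 1001111011, i.e. 635 = 512 + 64 + 32 + 16 + 8 + 2 + 1.
5^1 ≡ 5 (mod 27)
5^2 ≡ 5^2 = 25 (mod 27)
5^4 ≡ 25^2 = 625 ≡ 4 (mod 27)
5^8 ≡ 4^2 = 16 (mod 27)
5^16 ≡ 16^2 = 256 ≡ 13 (mod 27)
5^32 ≡ 13^2 = 169 ≡ 7 (mod 27)
5^64 ≡ 7^2 = 49 ≡ 22 (mod 27)
5^128 ≡ 22^2 = 484 ≡ 25 (mod 27)
5^256 ≡ 25^2 = 625 ≡ 4 (mod 27)
5^512 ≡ 4^2 = 16 (mod 27)
5^635 = 5^512 × 5^64 × 5^32 × 5^16 × 5^8 × 5^2 × 5^1 ≡ 16 × 22 × 7 × 13 × 16 × 25 × 5 (mod 27).
Accumulate the product:
16 × 22 = 352 ≡ 1
1 × 7 = 7
7 × 13 = 91 ≡ 10
10 × 16 = 160 ≡ 25
25 × 25 = 625 ≡ 4
4 × 5 = 20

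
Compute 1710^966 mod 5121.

648

1710^1 ≡ 1710 (mod 5121)
1710^2 ≡ 1710^2 = 2924100 ≡ 9 (mod 5121)
1710^4 ≡ 9^2 = 81 (mod 5121)
1710^8 ≡ 81^2 = 6561 ≡ 1440 (mod 5121)
1710^16 ≡ 1440^2 = 2073600 ≡ 4716 (mod 5121)
1710^32 ≡ 4716^2 = 22240656 ≡ 153 (mod 5121)
1710^64 ≡ 153^2 = 23409 ≡ 2925 (mod 5121)
1710^128 ≡ 2925^2 = 8555625 ≡ 3555 (mod 5121)
1710^256 ≡ 3555^2 = 12638025 ≡ 4518 (mod 5121)
1710^512 ≡ 4518^2 = 20412324 ≡ 18 (mod 5121)
1710^966 = 1710^512 * 1710^256 * 1710^128 * 1710^64 * 1710^4 * 1710^2 ≡ 18 * 4518 * 3555 * 2925 * 81 * 9 (mod 5121).
Accumulate the product:
18 * 4518 = 81324 ≡ 4509
4509 * 3555 = 16029495 ≡ 765
765 * 2925 = 2237625 ≡ 4869
4869 * 81 = 394389 ≡ 72
72 * 9 = 648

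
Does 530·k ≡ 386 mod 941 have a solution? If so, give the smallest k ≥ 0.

gcd(530, 941) = 1, so a unique solution mod 941 exists.
530⁻¹ ≡ 87 (mod 941).
k ≡ 87·386 ≡ 647 (mod 941).

647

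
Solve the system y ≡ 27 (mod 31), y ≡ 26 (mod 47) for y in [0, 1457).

120

31⁻¹ mod 47: 31*44 ≡ 1 (mod 47), so 31⁻¹ ≡ 44.
y = 27 + 31*((26 − 27)*44 mod 47) = 27 + 31*3 = 120.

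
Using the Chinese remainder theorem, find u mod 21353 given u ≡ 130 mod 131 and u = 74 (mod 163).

131⁻¹ mod 163: 131*56 ≡ 1 (mod 163), so 131⁻¹ ≡ 56.
u = 130 + 131*((74 − 130)*56 mod 163) = 130 + 131*124 = 16374.

16374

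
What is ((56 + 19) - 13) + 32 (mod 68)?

26

56 + 19 = 75 ≡ 7 (mod 68)
7 - 13 = -6 ≡ 62 (mod 68)
62 + 32 = 94 ≡ 26 (mod 68)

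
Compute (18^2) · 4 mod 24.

(18)^2 ≡ 12 (mod 24)
12 · 4 = 48 ≡ 0 (mod 24)

0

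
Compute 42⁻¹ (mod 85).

83

Apply the Euclidean algorithm and back-substitute:
85 = 2·42 + 1
42 = 42·1 + 0
gcd(42, 85) = 1, so the inverse exists.
Bézout: 1 = 1·85 − 2·42.
So 42⁻¹ ≡ −2 ≡ 83 (mod 85).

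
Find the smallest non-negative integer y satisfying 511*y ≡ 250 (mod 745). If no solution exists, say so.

gcd(511, 745) = 1, so a unique solution mod 745 exists.
511⁻¹ ≡ 156 (mod 745).
y ≡ 156*250 ≡ 260 (mod 745).

260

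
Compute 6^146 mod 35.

1

146 in binary is 10010010, i.e. 146 = 128 + 16 + 2.
6^1 ≡ 6 (mod 35)
6^2 ≡ 6^2 = 36 ≡ 1 (mod 35)
6^4 ≡ 1^2 = 1 (mod 35)
6^8 ≡ 1^2 = 1 (mod 35)
6^16 ≡ 1^2 = 1 (mod 35)
6^32 ≡ 1^2 = 1 (mod 35)
6^64 ≡ 1^2 = 1 (mod 35)
6^128 ≡ 1^2 = 1 (mod 35)
6^146 = 6^128 · 6^16 · 6^2 ≡ 1 · 1 · 1 (mod 35).
Accumulate the product:
1 · 1 = 1
1 · 1 = 1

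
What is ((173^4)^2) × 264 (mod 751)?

(173)^4 ≡ 305 (mod 751)
(305)^2 ≡ 652 (mod 751)
652 × 264 = 172128 ≡ 149 (mod 751)

149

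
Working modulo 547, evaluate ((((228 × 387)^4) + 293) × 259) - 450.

295

228 × 387 = 88236 ≡ 169 (mod 547)
(169)^4 ≡ 14 (mod 547)
14 + 293 = 307
307 × 259 = 79513 ≡ 198 (mod 547)
198 - 450 = -252 ≡ 295 (mod 547)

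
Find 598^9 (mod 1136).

Compute successive squares:
9 in binary is 1001, i.e. 9 = 8 + 1.
598^1 ≡ 598 (mod 1136)
598^2 ≡ 598^2 = 357604 ≡ 900 (mod 1136)
598^4 ≡ 900^2 = 810000 ≡ 32 (mod 1136)
598^8 ≡ 32^2 = 1024 (mod 1136)
598^9 = 598^8 × 598^1 ≡ 1024 × 598 (mod 1136).
1024 × 598 = 612352 ≡ 48 (mod 1136).

48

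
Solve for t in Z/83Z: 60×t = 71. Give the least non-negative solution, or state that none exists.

gcd(60, 83) = 1, so a unique solution mod 83 exists.
60⁻¹ ≡ 18 (mod 83).
t ≡ 18×71 ≡ 33 (mod 83).

33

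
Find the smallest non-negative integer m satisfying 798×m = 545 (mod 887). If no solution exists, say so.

253

gcd(798, 887) = 1, so a unique solution mod 887 exists.
798⁻¹ ≡ 588 (mod 887).
m ≡ 588×545 ≡ 253 (mod 887).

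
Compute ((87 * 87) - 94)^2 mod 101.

87 * 87 = 7569 ≡ 95 (mod 101)
95 - 94 = 1
(1)^2 ≡ 1 (mod 101)

1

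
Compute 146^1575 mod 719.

276

1575 in binary is 11000100111, i.e. 1575 = 1024 + 512 + 32 + 4 + 2 + 1.
146^1 ≡ 146 (mod 719)
146^2 ≡ 146^2 = 21316 ≡ 465 (mod 719)
146^4 ≡ 465^2 = 216225 ≡ 525 (mod 719)
146^8 ≡ 525^2 = 275625 ≡ 248 (mod 719)
146^16 ≡ 248^2 = 61504 ≡ 389 (mod 719)
146^32 ≡ 389^2 = 151321 ≡ 331 (mod 719)
146^64 ≡ 331^2 = 109561 ≡ 273 (mod 719)
146^128 ≡ 273^2 = 74529 ≡ 472 (mod 719)
146^256 ≡ 472^2 = 222784 ≡ 613 (mod 719)
146^512 ≡ 613^2 = 375769 ≡ 451 (mod 719)
146^1024 ≡ 451^2 = 203401 ≡ 643 (mod 719)
146^1575 = 146^1024 * 146^512 * 146^32 * 146^4 * 146^2 * 146^1 ≡ 643 * 451 * 331 * 525 * 465 * 146 (mod 719).
Accumulate the product:
643 * 451 = 289993 ≡ 236
236 * 331 = 78116 ≡ 464
464 * 525 = 243600 ≡ 578
578 * 465 = 268770 ≡ 583
583 * 146 = 85118 ≡ 276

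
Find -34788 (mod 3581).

1022

-34788 = -10*3581 + 1022, so -34788 ≡ 1022 (mod 3581).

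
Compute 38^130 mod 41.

9

Using repeated squaring:
38^1 ≡ 38 (mod 41)
38^2 ≡ 38^2 = 1444 ≡ 9 (mod 41)
38^4 ≡ 9^2 = 81 ≡ 40 (mod 41)
38^8 ≡ 40^2 = 1600 ≡ 1 (mod 41)
38^16 ≡ 1^2 = 1 (mod 41)
38^32 ≡ 1^2 = 1 (mod 41)
38^64 ≡ 1^2 = 1 (mod 41)
38^128 ≡ 1^2 = 1 (mod 41)
38^130 = 38^128 × 38^2 ≡ 1 × 9 (mod 41).
1 × 9 = 9 ≡ 9 (mod 41).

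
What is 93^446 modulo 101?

9

446 in binary is 110111110, i.e. 446 = 256 + 128 + 32 + 16 + 8 + 4 + 2.
93^1 ≡ 93 (mod 101)
93^2 ≡ 93^2 = 8649 ≡ 64 (mod 101)
93^4 ≡ 64^2 = 4096 ≡ 56 (mod 101)
93^8 ≡ 56^2 = 3136 ≡ 5 (mod 101)
93^16 ≡ 5^2 = 25 (mod 101)
93^32 ≡ 25^2 = 625 ≡ 19 (mod 101)
93^64 ≡ 19^2 = 361 ≡ 58 (mod 101)
93^128 ≡ 58^2 = 3364 ≡ 31 (mod 101)
93^256 ≡ 31^2 = 961 ≡ 52 (mod 101)
93^446 = 93^256 × 93^128 × 93^32 × 93^16 × 93^8 × 93^4 × 93^2 ≡ 52 × 31 × 19 × 25 × 5 × 56 × 64 (mod 101).
Accumulate the product:
52 × 31 = 1612 ≡ 97
97 × 19 = 1843 ≡ 25
25 × 25 = 625 ≡ 19
19 × 5 = 95
95 × 56 = 5320 ≡ 68
68 × 64 = 4352 ≡ 9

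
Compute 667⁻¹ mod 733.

Apply the Euclidean algorithm and back-substitute:
733 = 1*667 + 66
667 = 10*66 + 7
66 = 9*7 + 3
7 = 2*3 + 1
3 = 3*1 + 0
gcd(667, 733) = 1, so the inverse exists.
Bézout: 1 = −192*733 + 211*667.
So 667⁻¹ ≡ 211 (mod 733).

211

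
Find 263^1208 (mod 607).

Compute successive squares:
1208 in binary is 10010111000, i.e. 1208 = 1024 + 128 + 32 + 16 + 8.
263^1 ≡ 263 (mod 607)
263^2 ≡ 263^2 = 69169 ≡ 578 (mod 607)
263^4 ≡ 578^2 = 334084 ≡ 234 (mod 607)
263^8 ≡ 234^2 = 54756 ≡ 126 (mod 607)
263^16 ≡ 126^2 = 15876 ≡ 94 (mod 607)
263^32 ≡ 94^2 = 8836 ≡ 338 (mod 607)
263^64 ≡ 338^2 = 114244 ≡ 128 (mod 607)
263^128 ≡ 128^2 = 16384 ≡ 602 (mod 607)
263^256 ≡ 602^2 = 362404 ≡ 25 (mod 607)
263^512 ≡ 25^2 = 625 ≡ 18 (mod 607)
263^1024 ≡ 18^2 = 324 (mod 607)
263^1208 = 263^1024 * 263^128 * 263^32 * 263^16 * 263^8 ≡ 324 * 602 * 338 * 94 * 126 (mod 607).
Accumulate the product:
324 * 602 = 195048 ≡ 201
201 * 338 = 67938 ≡ 561
561 * 94 = 52734 ≡ 532
532 * 126 = 67032 ≡ 262

262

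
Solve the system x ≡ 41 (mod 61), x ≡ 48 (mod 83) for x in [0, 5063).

61⁻¹ mod 83: 61·49 ≡ 1 (mod 83), so 61⁻¹ ≡ 49.
x = 41 + 61·((48 − 41)·49 mod 83) = 41 + 61·11 = 712.
Check: 712 mod 61 = 41, 712 mod 83 = 48. ✓

712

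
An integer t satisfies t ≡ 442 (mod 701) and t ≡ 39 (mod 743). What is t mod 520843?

391600

701⁻¹ mod 743: 701*513 ≡ 1 (mod 743), so 701⁻¹ ≡ 513.
t = 442 + 701*((39 − 442)*513 mod 743) = 442 + 701*558 = 391600.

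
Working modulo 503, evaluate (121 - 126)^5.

396

121 - 126 = -5 ≡ 498 (mod 503)
(498)^5 ≡ 396 (mod 503)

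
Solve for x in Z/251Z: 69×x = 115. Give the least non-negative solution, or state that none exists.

gcd(69, 251) = 1, so a unique solution mod 251 exists.
69⁻¹ ≡ 211 (mod 251).
x ≡ 211×115 ≡ 169 (mod 251).

169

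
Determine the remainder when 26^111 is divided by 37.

Compute successive squares:
26^1 ≡ 26 (mod 37)
26^2 ≡ 26^2 = 676 ≡ 10 (mod 37)
26^4 ≡ 10^2 = 100 ≡ 26 (mod 37)
26^8 ≡ 26^2 = 676 ≡ 10 (mod 37)
26^16 ≡ 10^2 = 100 ≡ 26 (mod 37)
26^32 ≡ 26^2 = 676 ≡ 10 (mod 37)
26^64 ≡ 10^2 = 100 ≡ 26 (mod 37)
26^111 = 26^64 · 26^32 · 26^8 · 26^4 · 26^2 · 26^1 ≡ 26 · 10 · 10 · 26 · 10 · 26 (mod 37).
Accumulate the product:
26 · 10 = 260 ≡ 1
1 · 10 = 10
10 · 26 = 260 ≡ 1
1 · 10 = 10
10 · 26 = 260 ≡ 1

1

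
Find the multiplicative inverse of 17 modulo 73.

By the extended Euclidean algorithm:
73 = 4×17 + 5
17 = 3×5 + 2
5 = 2×2 + 1
2 = 2×1 + 0
gcd(17, 73) = 1, so the inverse exists.
Back-substitute for 1:
1 = 1×5 − 2×2
  = −2×17 + 7×5
  = 7×73 − 30×17
So 17⁻¹ ≡ −30 ≡ 43 (mod 73).

43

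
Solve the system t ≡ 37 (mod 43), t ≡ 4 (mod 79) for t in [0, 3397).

2058

43⁻¹ mod 79: 43·68 ≡ 1 (mod 79), so 43⁻¹ ≡ 68.
t = 37 + 43·((4 − 37)·68 mod 79) = 37 + 43·47 = 2058.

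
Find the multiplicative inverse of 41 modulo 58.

17

58 = 1*41 + 17
41 = 2*17 + 7
17 = 2*7 + 3
7 = 2*3 + 1
3 = 3*1 + 0
gcd(41, 58) = 1, so the inverse exists.
Back-substitute for 1:
1 = 1*7 − 2*3
  = −2*17 + 5*7
  = 5*41 − 12*17
  = −12*58 + 17*41
So 41⁻¹ ≡ 17 (mod 58).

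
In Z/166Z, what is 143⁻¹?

101

166 = 1×143 + 23
143 = 6×23 + 5
23 = 4×5 + 3
5 = 1×3 + 2
3 = 1×2 + 1
2 = 2×1 + 0
gcd(143, 166) = 1, so the inverse exists.
Bézout: 1 = 56×166 − 65×143.
So 143⁻¹ ≡ −65 ≡ 101 (mod 166).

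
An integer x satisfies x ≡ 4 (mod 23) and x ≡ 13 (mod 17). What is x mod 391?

234

23⁻¹ mod 17: 23*3 ≡ 1 (mod 17), so 23⁻¹ ≡ 3.
x = 4 + 23*((13 − 4)*3 mod 17) = 4 + 23*10 = 234.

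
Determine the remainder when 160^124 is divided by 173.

84

By square-and-multiply:
124 in binary is 1111100, i.e. 124 = 64 + 32 + 16 + 8 + 4.
160^1 ≡ 160 (mod 173)
160^2 ≡ 160^2 = 25600 ≡ 169 (mod 173)
160^4 ≡ 169^2 = 28561 ≡ 16 (mod 173)
160^8 ≡ 16^2 = 256 ≡ 83 (mod 173)
160^16 ≡ 83^2 = 6889 ≡ 142 (mod 173)
160^32 ≡ 142^2 = 20164 ≡ 96 (mod 173)
160^64 ≡ 96^2 = 9216 ≡ 47 (mod 173)
160^124 = 160^64 * 160^32 * 160^16 * 160^8 * 160^4 ≡ 47 * 96 * 142 * 83 * 16 (mod 173).
Accumulate the product:
47 * 96 = 4512 ≡ 14
14 * 142 = 1988 ≡ 85
85 * 83 = 7055 ≡ 135
135 * 16 = 2160 ≡ 84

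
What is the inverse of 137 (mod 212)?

65

212 = 1·137 + 75
137 = 1·75 + 62
75 = 1·62 + 13
62 = 4·13 + 10
13 = 1·10 + 3
10 = 3·3 + 1
3 = 3·1 + 0
gcd(137, 212) = 1, so the inverse exists.
Back-substitute for 1:
1 = 1·10 − 3·3
  = −3·13 + 4·10
  = 4·62 − 19·13
  = −19·75 + 23·62
  = 23·137 − 42·75
  = −42·212 + 65·137
So 137⁻¹ ≡ 65 (mod 212).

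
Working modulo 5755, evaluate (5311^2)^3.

1621

(5311)^2 ≡ 1466 (mod 5755)
(1466)^3 ≡ 1621 (mod 5755)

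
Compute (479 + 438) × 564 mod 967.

479 + 438 = 917
917 × 564 = 517188 ≡ 810 (mod 967)

810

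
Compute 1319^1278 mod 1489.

1319^1 ≡ 1319 (mod 1489)
1319^2 ≡ 1319^2 = 1739761 ≡ 609 (mod 1489)
1319^4 ≡ 609^2 = 370881 ≡ 120 (mod 1489)
1319^8 ≡ 120^2 = 14400 ≡ 999 (mod 1489)
1319^16 ≡ 999^2 = 998001 ≡ 371 (mod 1489)
1319^32 ≡ 371^2 = 137641 ≡ 653 (mod 1489)
1319^64 ≡ 653^2 = 426409 ≡ 555 (mod 1489)
1319^128 ≡ 555^2 = 308025 ≡ 1291 (mod 1489)
1319^256 ≡ 1291^2 = 1666681 ≡ 490 (mod 1489)
1319^512 ≡ 490^2 = 240100 ≡ 371 (mod 1489)
1319^1024 ≡ 371^2 = 137641 ≡ 653 (mod 1489)
1319^1278 = 1319^1024 · 1319^128 · 1319^64 · 1319^32 · 1319^16 · 1319^8 · 1319^4 · 1319^2 ≡ 653 · 1291 · 555 · 653 · 371 · 999 · 120 · 609 (mod 1489).
Accumulate the product:
653 · 1291 = 843023 ≡ 249
249 · 555 = 138195 ≡ 1207
1207 · 653 = 788171 ≡ 490
490 · 371 = 181790 ≡ 132
132 · 999 = 131868 ≡ 836
836 · 120 = 100320 ≡ 557
557 · 609 = 339213 ≡ 1210

1210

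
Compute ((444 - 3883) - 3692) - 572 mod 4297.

444 - 3883 = -3439 ≡ 858 (mod 4297)
858 - 3692 = -2834 ≡ 1463 (mod 4297)
1463 - 572 = 891

891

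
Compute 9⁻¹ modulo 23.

23 = 2·9 + 5
9 = 1·5 + 4
5 = 1·4 + 1
4 = 4·1 + 0
gcd(9, 23) = 1, so the inverse exists.
Bézout: 1 = 2·23 − 5·9.
So 9⁻¹ ≡ −5 ≡ 18 (mod 23).

18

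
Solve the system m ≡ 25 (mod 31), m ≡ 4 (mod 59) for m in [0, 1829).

31⁻¹ mod 59: 31·40 ≡ 1 (mod 59), so 31⁻¹ ≡ 40.
m = 25 + 31·((4 − 25)·40 mod 59) = 25 + 31·45 = 1420.

1420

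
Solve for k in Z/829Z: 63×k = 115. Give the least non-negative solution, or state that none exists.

gcd(63, 829) = 1, so a unique solution mod 829 exists.
63⁻¹ ≡ 579 (mod 829).
k ≡ 579×115 ≡ 265 (mod 829).

265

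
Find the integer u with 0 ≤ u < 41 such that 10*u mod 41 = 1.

37

Apply the Euclidean algorithm and back-substitute:
41 = 4*10 + 1
10 = 10*1 + 0
gcd(10, 41) = 1, so the inverse exists.
Bézout: 1 = 1*41 − 4*10.
So 10⁻¹ ≡ −4 ≡ 37 (mod 41).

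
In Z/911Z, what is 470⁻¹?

754

911 = 1·470 + 441
470 = 1·441 + 29
441 = 15·29 + 6
29 = 4·6 + 5
6 = 1·5 + 1
5 = 5·1 + 0
gcd(470, 911) = 1, so the inverse exists.
Bézout: 1 = 81·911 − 157·470.
So 470⁻¹ ≡ −157 ≡ 754 (mod 911).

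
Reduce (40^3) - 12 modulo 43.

(40)^3 ≡ 16 (mod 43)
16 - 12 = 4

4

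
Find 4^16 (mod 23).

By square-and-multiply:
4^1 ≡ 4 (mod 23)
4^2 ≡ 4^2 = 16 (mod 23)
4^4 ≡ 16^2 = 256 ≡ 3 (mod 23)
4^8 ≡ 3^2 = 9 (mod 23)
4^16 ≡ 9^2 = 81 ≡ 12 (mod 23)
So 4^16 ≡ 12 (mod 23).

12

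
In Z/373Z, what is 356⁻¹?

373 = 1·356 + 17
356 = 20·17 + 16
17 = 1·16 + 1
16 = 16·1 + 0
gcd(356, 373) = 1, so the inverse exists.
Bézout: 1 = 21·373 − 22·356.
So 356⁻¹ ≡ −22 ≡ 351 (mod 373).

351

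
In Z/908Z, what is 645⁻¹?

908 = 1×645 + 263
645 = 2×263 + 119
263 = 2×119 + 25
119 = 4×25 + 19
25 = 1×19 + 6
19 = 3×6 + 1
6 = 6×1 + 0
gcd(645, 908) = 1, so the inverse exists.
Back-substitute for 1:
1 = 1×19 − 3×6
  = −3×25 + 4×19
  = 4×119 − 19×25
  = −19×263 + 42×119
  = 42×645 − 103×263
  = −103×908 + 145×645
So 645⁻¹ ≡ 145 (mod 908).

145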